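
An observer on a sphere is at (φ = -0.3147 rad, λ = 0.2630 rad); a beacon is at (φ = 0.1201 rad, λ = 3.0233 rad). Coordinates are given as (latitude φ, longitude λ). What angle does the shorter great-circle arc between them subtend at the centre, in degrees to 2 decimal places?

155.97°

Let φ₁ = -0.3147 rad, φ₂ = 0.1201 rad, and Δλ = 2.7603 rad.
cos c = sin φ₁ sin φ₂ + cos φ₁ cos φ₂ cos Δλ = (-0.3095)(0.1198) + (0.9509)(0.9928)(-0.9282) = -0.91333,
so c = arccos(-0.91333) = 2.72218 rad.
So the angular separation is 155.97°.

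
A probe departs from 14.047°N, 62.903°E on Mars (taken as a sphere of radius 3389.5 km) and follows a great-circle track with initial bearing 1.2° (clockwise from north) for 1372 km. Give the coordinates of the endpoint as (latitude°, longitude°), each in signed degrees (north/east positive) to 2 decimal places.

37.23°, 63.50°

Angular distance δ = d/R = 1372/3389.5 = 0.40478 rad; initial bearing θ = 0.0209 rad.
sin φ₂ = sin φ₁ cos δ + cos φ₁ sin δ cos θ = (0.2427)(0.9192) + (0.9701)(0.3938)(0.9998) = 0.6051, so φ₂ = 37.23°.
Δλ = atan2(sin θ sin δ cos φ₁, cos δ − sin φ₁ sin φ₂) = atan2(0.0080, 0.7723) = 0.594°.
λ₂ = 62.903° + 0.594° = 63.50°.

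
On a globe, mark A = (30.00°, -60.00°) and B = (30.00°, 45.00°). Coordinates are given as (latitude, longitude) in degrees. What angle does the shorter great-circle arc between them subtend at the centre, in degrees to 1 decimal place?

With latitudes φ₁ = 30.000°, φ₂ = 30.000° and longitude difference Δλ = 105.000°:
cos c = sin φ₁ sin φ₂ + cos φ₁ cos φ₂ cos Δλ = (0.5000)(0.5000) + (0.8660)(0.8660)(-0.2588) = 0.05589,
so c = arccos(0.05589) = 1.51488 rad.
So the angular separation is 86.8°.

86.8°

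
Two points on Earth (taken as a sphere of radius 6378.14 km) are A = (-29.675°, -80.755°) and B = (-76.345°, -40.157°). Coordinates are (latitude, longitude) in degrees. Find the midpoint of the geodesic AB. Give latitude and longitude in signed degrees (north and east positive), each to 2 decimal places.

Central angle δ = 0.8804 rad. Interpolating on the sphere with fraction f = 0.5:
P = [sin((1−f)δ)·A + sin(fδ)·B] / sin δ = 0.5527·A + 0.5527·B in Cartesian coordinates,
giving P = (0.1769, -0.5581, -0.8107), i.e. latitude -54.16°, longitude -72.42°.

-54.16°, -72.42°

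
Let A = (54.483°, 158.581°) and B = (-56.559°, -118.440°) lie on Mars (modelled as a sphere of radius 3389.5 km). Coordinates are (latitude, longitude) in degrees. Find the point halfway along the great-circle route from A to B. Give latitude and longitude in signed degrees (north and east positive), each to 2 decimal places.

-1.39°, -161.27°

Central angle δ = 2.2654 rad. Interpolating on the sphere with fraction f = 0.5:
P = [sin((1−f)δ)·A + sin(fδ)·B] / sin δ = 1.1786·A + 1.1786·B in Cartesian coordinates,
giving P = (-0.9467, -0.3211, -0.0242), i.e. latitude -1.39°, longitude -161.27°.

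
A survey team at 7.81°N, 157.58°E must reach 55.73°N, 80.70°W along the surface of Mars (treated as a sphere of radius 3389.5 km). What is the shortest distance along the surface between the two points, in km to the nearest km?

With latitudes φ₁ = 7.810°, φ₂ = 55.730° and longitude difference Δλ = 121.720°:
Haversine: a = sin²(Δφ/2) + cos φ₁ cos φ₂ sin²(Δλ/2) = 0.1649 + (0.9907)(0.5631)(0.7629) = 0.59051.
Central angle c = 2·arcsin(√a) = 1.75281 rad.
Distance = R·c = 3389.5 × 1.7528 ≈ 5941 km.

5941 km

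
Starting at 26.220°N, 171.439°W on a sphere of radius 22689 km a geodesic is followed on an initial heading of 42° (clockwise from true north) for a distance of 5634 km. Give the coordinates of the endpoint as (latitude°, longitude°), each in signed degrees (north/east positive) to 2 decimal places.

Angular distance δ = d/R = 5634/22689 = 0.24831 rad; initial bearing θ = 0.7330 rad.
sin φ₂ = sin φ₁ cos δ + cos φ₁ sin δ cos θ = (0.4418)(0.9693) + (0.8971)(0.2458)(0.7431) = 0.5921, so φ₂ = 36.31°.
Δλ = atan2(sin θ sin δ cos φ₁, cos δ − sin φ₁ sin φ₂) = atan2(0.1475, 0.7077) = 11.775°.
λ₂ = -171.439° + 11.775° = -159.66°.

36.31°, -159.66°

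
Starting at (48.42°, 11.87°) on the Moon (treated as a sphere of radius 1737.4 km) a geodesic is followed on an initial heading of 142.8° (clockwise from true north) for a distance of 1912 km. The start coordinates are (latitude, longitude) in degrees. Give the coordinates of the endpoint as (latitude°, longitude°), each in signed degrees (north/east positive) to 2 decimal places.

Angular distance δ = d/R = 1912/1737.4 = 1.10049 rad; initial bearing θ = 2.4923 rad.
sin φ₂ = sin φ₁ cos δ + cos φ₁ sin δ cos θ = (0.7480)(0.4532) + (0.6637)(0.8914)(-0.7965) = -0.1323, so φ₂ = -7.60°.
Δλ = atan2(sin θ sin δ cos φ₁, cos δ − sin φ₁ sin φ₂) = atan2(0.3577, 0.5521) = 32.938°.
λ₂ = 11.870° + 32.938° = 44.81°.

-7.60°, 44.81°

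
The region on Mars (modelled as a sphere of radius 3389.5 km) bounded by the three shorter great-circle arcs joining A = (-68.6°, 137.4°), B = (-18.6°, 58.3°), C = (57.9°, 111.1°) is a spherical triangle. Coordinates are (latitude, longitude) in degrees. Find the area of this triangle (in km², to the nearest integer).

Side lengths (central angles): a = 1.5365, b = 2.2330, c = 1.2000 rad; semiperimeter s = 2.4848.
By l'Huilier's theorem, tan(E/4) = √[tan(s/2) tan((s−a)/2) tan((s−b)/2) tan((s−c)/2)], giving spherical excess E = 1.4442 rad.
Area = E·R² = 1.4442 × (3389.5)² ≈ 16591957 km².

16591957 km²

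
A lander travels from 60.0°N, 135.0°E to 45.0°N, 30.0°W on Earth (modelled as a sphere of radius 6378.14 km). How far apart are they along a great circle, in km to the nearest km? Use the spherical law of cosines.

In radians: φ₁ = 1.0472, φ₂ = 0.7854, Δλ = -165.000° = -2.8798 rad.
cos c = sin φ₁ sin φ₂ + cos φ₁ cos φ₂ cos Δλ = (0.8660)(0.7071) + (0.5000)(0.7071)(-0.9659) = 0.27087,
so c = arccos(0.27087) = 1.29650 rad.
Distance = R·c = 6378.14 × 1.2965 ≈ 8269 km.

8269 km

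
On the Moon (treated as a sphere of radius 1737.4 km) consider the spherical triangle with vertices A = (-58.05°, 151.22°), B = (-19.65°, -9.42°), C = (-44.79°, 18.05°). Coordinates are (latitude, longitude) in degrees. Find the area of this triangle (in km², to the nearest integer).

718030 km²

Side lengths (central angles): a = 0.5918, b = 1.2230, c = 1.7567 rad; semiperimeter s = 1.7858.
By l'Huilier's theorem, tan(E/4) = √[tan(s/2) tan((s−a)/2) tan((s−b)/2) tan((s−c)/2)], giving spherical excess E = 0.2379 rad.
Area = E·R² = 0.2379 × (1737.4)² ≈ 718030 km².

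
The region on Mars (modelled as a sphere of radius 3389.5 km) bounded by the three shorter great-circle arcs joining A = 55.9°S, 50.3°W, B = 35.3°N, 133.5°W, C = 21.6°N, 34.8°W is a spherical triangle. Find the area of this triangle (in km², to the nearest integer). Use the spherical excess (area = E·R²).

18017033 km²

Side lengths (central angles): a = 1.4727, b = 1.3720, c = 2.0090 rad; semiperimeter s = 2.4269.
By l'Huilier's theorem, tan(E/4) = √[tan(s/2) tan((s−a)/2) tan((s−b)/2) tan((s−c)/2)], giving spherical excess E = 1.5682 rad.
Area = E·R² = 1.5682 × (3389.5)² ≈ 18017033 km².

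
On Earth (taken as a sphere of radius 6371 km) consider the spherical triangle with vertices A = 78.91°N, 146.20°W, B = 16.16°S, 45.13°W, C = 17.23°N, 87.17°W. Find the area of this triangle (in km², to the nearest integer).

Side lengths (central angles): a = 0.9287, b = 1.1754, c = 1.8845 rad; semiperimeter s = 1.9943.
By l'Huilier's theorem, tan(E/4) = √[tan(s/2) tan((s−a)/2) tan((s−b)/2) tan((s−c)/2)], giving spherical excess E = 0.5858 rad.
Area = E·R² = 0.5858 × (6371)² ≈ 23778213 km².

23778213 km²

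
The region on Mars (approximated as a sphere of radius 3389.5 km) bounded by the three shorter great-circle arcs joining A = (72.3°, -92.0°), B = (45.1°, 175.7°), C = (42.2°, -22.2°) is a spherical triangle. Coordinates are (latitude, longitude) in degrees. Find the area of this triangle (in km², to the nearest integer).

Side lengths (central angles): a = 1.5926, b = 0.7703, c = 0.8417 rad; semiperimeter s = 1.6023.
By l'Huilier's theorem, tan(E/4) = √[tan(s/2) tan((s−a)/2) tan((s−b)/2) tan((s−c)/2)], giving spherical excess E = 0.1190 rad.
Area = E·R² = 0.1190 × (3389.5)² ≈ 1366609 km².

1366609 km²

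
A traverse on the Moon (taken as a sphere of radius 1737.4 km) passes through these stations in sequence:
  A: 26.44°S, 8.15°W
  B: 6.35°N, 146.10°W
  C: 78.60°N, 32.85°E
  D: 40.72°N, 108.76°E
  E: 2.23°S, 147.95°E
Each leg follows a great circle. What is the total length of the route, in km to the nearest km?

Leg A→B: central angle 2.3604 rad, distance 4100.9 km.
Leg B→C: central angle 1.6589 rad, distance 2882.2 km.
Leg C→D: central angle 0.8285 rad, distance 1439.5 km.
Leg D→E: central angle 0.9745 rad, distance 1693.1 km.
Total: 4100.9 + 2882.2 + 1439.5 + 1693.1 ≈ 10116 km.

10116 km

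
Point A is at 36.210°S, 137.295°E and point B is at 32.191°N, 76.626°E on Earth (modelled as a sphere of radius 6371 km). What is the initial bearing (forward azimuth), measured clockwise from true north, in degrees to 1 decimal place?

312.4°

With φ₁ = -0.6320, φ₂ = 0.5618, Δλ = -1.0589 rad, the forward-azimuth formula gives
θ = atan2( sin Δλ cos φ₂ , cos φ₁ sin φ₂ − sin φ₁ cos φ₂ cos Δλ ) = atan2(-0.7378, 0.6747) = -47.56°.
Adding 360° brings this into [0°, 360°): 312.4°.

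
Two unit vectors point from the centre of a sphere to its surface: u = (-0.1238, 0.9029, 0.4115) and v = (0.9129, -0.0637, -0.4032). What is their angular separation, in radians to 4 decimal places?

1.9140 rad

u·v = -0.3364; |u| = 0.9999, |v| = 1.0000.
cos θ = (u·v)/(|u||v|) = -0.3365, so θ = 1.9140 rad.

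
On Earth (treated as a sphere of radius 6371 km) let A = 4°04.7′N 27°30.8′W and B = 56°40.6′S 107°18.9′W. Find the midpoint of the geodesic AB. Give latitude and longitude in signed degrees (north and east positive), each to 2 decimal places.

-32.05°, -53.80°

The central angle between A and B is δ = 1.5332 rad.
With f = 0.5, the slerp weights are sin((1−f)δ)/sin δ = 0.6942 and sin(fδ)/sin δ = 0.6942.
Weighted sum of the unit vectors: (0.6942)·(0.8847,-0.4608,0.0711) + (0.6942)·(-0.1635,-0.5245,-0.8356) = (0.5006, -0.6839, -0.5307).
Converting back: φ = atan2(z, √(x²+y²)) = -32.05°, λ = atan2(y, x) = -53.80°.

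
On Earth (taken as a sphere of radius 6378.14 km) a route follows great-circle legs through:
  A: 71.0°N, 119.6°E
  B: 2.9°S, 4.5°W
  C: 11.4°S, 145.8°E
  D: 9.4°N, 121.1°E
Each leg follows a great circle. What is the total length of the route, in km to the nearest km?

31467 km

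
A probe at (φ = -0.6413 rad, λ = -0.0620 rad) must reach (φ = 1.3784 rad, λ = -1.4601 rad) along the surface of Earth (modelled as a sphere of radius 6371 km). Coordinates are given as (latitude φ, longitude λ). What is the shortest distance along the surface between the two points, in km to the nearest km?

With latitudes φ₁ = -36.744°, φ₂ = 78.977° and longitude difference Δλ = -80.105°:
Haversine: a = sin²(Δφ/2) + cos φ₁ cos φ₂ sin²(Δλ/2) = 0.7170 + (0.8013)(0.1912)(0.4141) = 0.78044.
Central angle c = 2·arcsin(√a) = 2.16623 rad.
Distance = R·c = 6371 × 2.1662 ≈ 13801 km.

13801 km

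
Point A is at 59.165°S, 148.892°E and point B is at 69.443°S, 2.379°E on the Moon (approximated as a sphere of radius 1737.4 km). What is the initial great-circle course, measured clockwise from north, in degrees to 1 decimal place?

194.8°

With φ₁ = -1.0326, φ₂ = -1.2120, Δλ = -2.5571 rad, the forward-azimuth formula gives
θ = atan2( sin Δλ cos φ₂ , cos φ₁ sin φ₂ − sin φ₁ cos φ₂ cos Δλ ) = atan2(-0.1937, -0.7314) = -165.16°.
Adding 360° brings this into [0°, 360°): 194.8°.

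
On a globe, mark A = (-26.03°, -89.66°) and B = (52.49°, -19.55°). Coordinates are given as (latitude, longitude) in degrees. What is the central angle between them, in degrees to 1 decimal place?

99.3°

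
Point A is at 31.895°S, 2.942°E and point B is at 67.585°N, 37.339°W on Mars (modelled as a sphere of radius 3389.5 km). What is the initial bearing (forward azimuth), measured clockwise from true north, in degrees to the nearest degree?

345°

With φ₁ = -0.5567, φ₂ = 1.1796, Δλ = -0.7030 rad, the forward-azimuth formula gives
θ = atan2( sin Δλ cos φ₂ , cos φ₁ sin φ₂ − sin φ₁ cos φ₂ cos Δλ ) = atan2(-0.2465, 0.9386) = -14.72°.
Adding 360° brings this into [0°, 360°): 345°.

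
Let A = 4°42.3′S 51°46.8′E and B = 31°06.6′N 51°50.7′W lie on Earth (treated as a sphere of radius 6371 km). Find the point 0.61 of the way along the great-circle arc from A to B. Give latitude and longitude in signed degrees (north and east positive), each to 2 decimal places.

Central angle δ = 1.8167 rad. Interpolating on the sphere with fraction f = 0.61:
P = [sin((1−f)δ)·A + sin(fδ)·B] / sin δ = 0.6709·A + 0.9226·B in Cartesian coordinates,
giving P = (0.9017, -0.0959, 0.4217), i.e. latitude 24.94°, longitude -6.07°.

24.94°, -6.07°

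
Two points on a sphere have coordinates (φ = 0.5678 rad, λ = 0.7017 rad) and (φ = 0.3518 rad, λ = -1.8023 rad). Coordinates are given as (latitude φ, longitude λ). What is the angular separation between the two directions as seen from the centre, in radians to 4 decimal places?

2.0383 rad

With latitudes φ₁ = 32.533°, φ₂ = 20.157° and longitude difference Δλ = -143.469°:
cos c = sin φ₁ sin φ₂ + cos φ₁ cos φ₂ cos Δλ = (0.5378)(0.3446) + (0.8431)(0.9388)(-0.8035) = -0.45064,
so c = arccos(-0.45064) = 2.03828 rad.
So the angular separation is 2.0383 rad.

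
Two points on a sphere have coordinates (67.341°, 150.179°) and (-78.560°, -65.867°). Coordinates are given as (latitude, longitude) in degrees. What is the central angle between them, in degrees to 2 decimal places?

165.07°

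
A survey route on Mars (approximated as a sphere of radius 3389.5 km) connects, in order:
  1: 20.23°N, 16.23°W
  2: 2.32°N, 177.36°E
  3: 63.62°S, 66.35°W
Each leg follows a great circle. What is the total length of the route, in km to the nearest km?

15220 km

Leg 1→2: central angle 2.6844 rad, distance 9098.8 km.
Leg 2→3: central angle 1.8059 rad, distance 6120.9 km.
Total: 9098.8 + 6120.9 ≈ 15220 km.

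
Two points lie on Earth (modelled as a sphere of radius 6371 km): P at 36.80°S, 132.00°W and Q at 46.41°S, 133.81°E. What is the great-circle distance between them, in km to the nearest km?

7431 km

Let φ₁ = -0.6423 rad, φ₂ = -0.8100 rad, and Δλ = -1.6439 rad.
cos c = sin φ₁ sin φ₂ + cos φ₁ cos φ₂ cos Δλ = (-0.5990)(-0.7243) + (0.8007)(0.6895)(-0.0731) = 0.39353,
so c = arccos(0.39353) = 1.16633 rad.
Distance = R·c = 6371 × 1.1663 ≈ 7431 km.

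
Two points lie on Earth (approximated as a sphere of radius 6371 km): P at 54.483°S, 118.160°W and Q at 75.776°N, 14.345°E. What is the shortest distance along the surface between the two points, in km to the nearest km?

16936 km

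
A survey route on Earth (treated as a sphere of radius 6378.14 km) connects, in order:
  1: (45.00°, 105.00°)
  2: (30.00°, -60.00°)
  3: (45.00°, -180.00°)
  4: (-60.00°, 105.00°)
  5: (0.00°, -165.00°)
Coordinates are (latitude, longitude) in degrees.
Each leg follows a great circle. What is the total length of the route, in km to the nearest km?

44800 km

Leg 1→2: central angle 1.8111 rad, distance 11551.2 km.
Leg 2→3: central angle 1.5234 rad, distance 9716.5 km.
Leg 3→4: central angle 2.1187 rad, distance 13513.1 km.
Leg 4→5: central angle 1.5708 rad, distance 10018.8 km.
Total: 11551.2 + 9716.5 + 13513.1 + 10018.8 ≈ 44800 km.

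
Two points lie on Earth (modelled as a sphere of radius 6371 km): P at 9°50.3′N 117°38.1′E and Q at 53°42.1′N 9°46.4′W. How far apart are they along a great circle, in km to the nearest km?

11399 km

Let φ₁ = 0.1717 rad, φ₂ = 0.9373 rad, and Δλ = -2.2237 rad.
cos c = sin φ₁ sin φ₂ + cos φ₁ cos φ₂ cos Δλ = (0.1709)(0.8059) + (0.9853)(0.5920)(-0.6075) = -0.21663,
so c = arccos(-0.21663) = 1.78916 rad.
Distance = R·c = 6371 × 1.7892 ≈ 11399 km.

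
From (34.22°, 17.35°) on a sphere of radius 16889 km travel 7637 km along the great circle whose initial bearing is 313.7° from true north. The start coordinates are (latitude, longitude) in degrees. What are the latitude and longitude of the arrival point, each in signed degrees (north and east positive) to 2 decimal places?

49.07°, -11.47°

Angular distance δ = d/R = 7637/16889 = 0.45219 rad; initial bearing θ = 5.4751 rad.
sin φ₂ = sin φ₁ cos δ + cos φ₁ sin δ cos θ = (0.5624)(0.8995) + (0.8269)(0.4369)(0.6909) = 0.7555, so φ₂ = 49.07°.
Δλ = atan2(sin θ sin δ cos φ₁, cos δ − sin φ₁ sin φ₂) = atan2(-0.2612, 0.4746) = -28.825°.
λ₂ = 17.350° − 28.825° = -11.47°.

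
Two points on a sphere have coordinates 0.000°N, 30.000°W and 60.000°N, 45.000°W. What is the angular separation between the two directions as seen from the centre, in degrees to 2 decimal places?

Let φ₁ = 0.0000 rad, φ₂ = 1.0472 rad, and Δλ = -0.2618 rad.
Haversine: a = sin²(Δφ/2) + cos φ₁ cos φ₂ sin²(Δλ/2) = 0.2500 + (1.0000)(0.5000)(0.0170) = 0.25852.
Central angle c = 2·arcsin(√a) = 1.06676 rad.
So the angular separation is 61.12°.

61.12°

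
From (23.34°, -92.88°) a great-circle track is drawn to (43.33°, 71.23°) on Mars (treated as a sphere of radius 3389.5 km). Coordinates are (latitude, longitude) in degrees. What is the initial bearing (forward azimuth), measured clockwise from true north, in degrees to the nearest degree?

With φ₁ = 0.4074, φ₂ = 0.7563, Δλ = 2.8643 rad, the forward-azimuth formula gives
θ = atan2( sin Δλ cos φ₂ , cos φ₁ sin φ₂ − sin φ₁ cos φ₂ cos Δλ ) = atan2(0.1992, 0.9072) = 12.38°.
So the initial bearing is 12°.

12°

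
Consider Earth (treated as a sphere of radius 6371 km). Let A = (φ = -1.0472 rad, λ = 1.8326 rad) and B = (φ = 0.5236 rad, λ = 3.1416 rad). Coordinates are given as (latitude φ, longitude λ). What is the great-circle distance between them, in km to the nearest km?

With latitudes φ₁ = -60.000°, φ₂ = 30.000° and longitude difference Δλ = 75.000°:
Haversine: a = sin²(Δφ/2) + cos φ₁ cos φ₂ sin²(Δλ/2) = 0.5000 + (0.5000)(0.8660)(0.3706) = 0.66047.
Central angle c = 2·arcsin(√a) = 1.89752 rad.
Distance = R·c = 6371 × 1.8975 ≈ 12089 km.

12089 km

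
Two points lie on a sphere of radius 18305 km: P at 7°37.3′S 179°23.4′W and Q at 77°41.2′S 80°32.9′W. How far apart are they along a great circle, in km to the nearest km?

26973 km

With latitudes φ₁ = -7.622°, φ₂ = -77.687° and longitude difference Δλ = 98.842°:
Haversine: a = sin²(Δφ/2) + cos φ₁ cos φ₂ sin²(Δλ/2) = 0.3295 + (0.9912)(0.2133)(0.5769) = 0.45145.
Central angle c = 2·arcsin(√a) = 1.47355 rad.
Distance = R·c = 18305 × 1.4736 ≈ 26973 km.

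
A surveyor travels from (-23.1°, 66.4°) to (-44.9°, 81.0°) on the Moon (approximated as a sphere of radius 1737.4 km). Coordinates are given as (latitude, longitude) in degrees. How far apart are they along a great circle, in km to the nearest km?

In radians: φ₁ = -0.4032, φ₂ = -0.7837, Δλ = 14.600° = 0.2548 rad.
Haversine: a = sin²(Δφ/2) + cos φ₁ cos φ₂ sin²(Δλ/2) = 0.0358 + (0.9198)(0.7083)(0.0161) = 0.04628.
Central angle c = 2·arcsin(√a) = 0.43363 rad.
Distance = R·c = 1737.4 × 0.4336 ≈ 753 km.

753 km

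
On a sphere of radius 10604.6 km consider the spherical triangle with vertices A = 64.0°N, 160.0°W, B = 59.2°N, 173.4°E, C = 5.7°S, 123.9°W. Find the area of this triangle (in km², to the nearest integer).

18462570 km²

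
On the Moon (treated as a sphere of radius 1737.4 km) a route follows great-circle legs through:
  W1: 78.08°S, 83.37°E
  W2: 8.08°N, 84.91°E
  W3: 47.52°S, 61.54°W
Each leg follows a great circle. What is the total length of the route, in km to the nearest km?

6596 km

Leg W1→W2: central angle 1.5038 rad, distance 2612.8 km.
Leg W2→W3: central angle 2.2928 rad, distance 3983.5 km.
Total: 2612.8 + 3983.5 ≈ 6596 km.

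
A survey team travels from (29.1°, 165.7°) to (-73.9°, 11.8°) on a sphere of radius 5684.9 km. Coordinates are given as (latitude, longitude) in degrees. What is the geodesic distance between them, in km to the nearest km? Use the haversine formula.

With latitudes φ₁ = 29.100°, φ₂ = -73.900° and longitude difference Δλ = -153.900°:
Haversine: a = sin²(Δφ/2) + cos φ₁ cos φ₂ sin²(Δλ/2) = 0.6125 + (0.8738)(0.2773)(0.9490) = 0.84243.
Central angle c = 2·arcsin(√a) = 2.32521 rad.
Distance = R·c = 5684.9 × 2.3252 ≈ 13219 km.

13219 km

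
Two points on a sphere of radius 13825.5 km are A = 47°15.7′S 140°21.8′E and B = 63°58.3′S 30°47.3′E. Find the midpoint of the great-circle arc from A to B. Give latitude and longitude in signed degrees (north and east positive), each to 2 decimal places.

-67.59°, 102.49°

The central angle between A and B is δ = 0.9762 rad.
With f = 0.5, the slerp weights are sin((1−f)δ)/sin δ = 0.5661 and sin(fδ)/sin δ = 0.5661.
Weighted sum of the unit vectors: (0.5661)·(-0.5226,0.4329,-0.7345) + (0.5661)·(0.3770,0.2246,-0.8986) = (-0.0825, 0.3722, -0.9245).
Converting back: φ = atan2(z, √(x²+y²)) = -67.59°, λ = atan2(y, x) = 102.49°.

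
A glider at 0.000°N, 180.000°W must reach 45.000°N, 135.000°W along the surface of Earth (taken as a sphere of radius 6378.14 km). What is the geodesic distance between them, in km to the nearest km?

6679 km

Let φ₁ = 0.0000 rad, φ₂ = 0.7854 rad, and Δλ = 0.7854 rad.
Haversine: a = sin²(Δφ/2) + cos φ₁ cos φ₂ sin²(Δλ/2) = 0.1464 + (1.0000)(0.7071)(0.1464) = 0.25000.
Central angle c = 2·arcsin(√a) = 1.04720 rad.
Distance = R·c = 6378.14 × 1.0472 ≈ 6679 km.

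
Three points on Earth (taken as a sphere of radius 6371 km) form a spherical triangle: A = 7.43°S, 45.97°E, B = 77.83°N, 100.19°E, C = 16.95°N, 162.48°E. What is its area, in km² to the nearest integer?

Side lengths (central angles): a = 1.1823, b = 2.0500, c = 1.5750 rad; semiperimeter s = 2.4037.
By l'Huilier's theorem, tan(E/4) = √[tan(s/2) tan((s−a)/2) tan((s−b)/2) tan((s−c)/2)], giving spherical excess E = 1.4427 rad.
Area = E·R² = 1.4427 × (6371)² ≈ 58558158 km².

58558158 km²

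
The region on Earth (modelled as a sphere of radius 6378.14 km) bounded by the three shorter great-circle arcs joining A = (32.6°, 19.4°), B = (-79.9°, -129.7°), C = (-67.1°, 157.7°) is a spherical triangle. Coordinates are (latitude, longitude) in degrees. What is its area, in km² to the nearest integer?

35853459 km²

Side lengths (central angles): a = 0.3836, b = 2.4055, c = 2.2879 rad; semiperimeter s = 2.5385.
By l'Huilier's theorem, tan(E/4) = √[tan(s/2) tan((s−a)/2) tan((s−b)/2) tan((s−c)/2)], giving spherical excess E = 0.8813 rad.
Area = E·R² = 0.8813 × (6378.14)² ≈ 35853459 km².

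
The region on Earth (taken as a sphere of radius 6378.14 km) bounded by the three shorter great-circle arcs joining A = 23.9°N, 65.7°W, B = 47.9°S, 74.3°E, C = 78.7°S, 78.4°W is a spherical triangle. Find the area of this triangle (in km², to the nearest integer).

50326798 km²

Side lengths (central angles): a = 0.9137, b = 1.7952, c = 2.4499 rad; semiperimeter s = 2.5794.
By l'Huilier's theorem, tan(E/4) = √[tan(s/2) tan((s−a)/2) tan((s−b)/2) tan((s−c)/2)], giving spherical excess E = 1.2371 rad.
Area = E·R² = 1.2371 × (6378.14)² ≈ 50326798 km².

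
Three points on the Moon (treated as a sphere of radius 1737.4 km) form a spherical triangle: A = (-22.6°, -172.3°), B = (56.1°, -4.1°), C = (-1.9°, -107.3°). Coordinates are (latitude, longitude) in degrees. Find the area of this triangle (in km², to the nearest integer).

Side lengths (central angles): a = 1.7262, b = 1.1563, c = 2.5375 rad; semiperimeter s = 2.7100.
By l'Huilier's theorem, tan(E/4) = √[tan(s/2) tan((s−a)/2) tan((s−b)/2) tan((s−c)/2)], giving spherical excess E = 1.7110 rad.
Area = E·R² = 1.7110 × (1737.4)² ≈ 5164629 km².

5164629 km²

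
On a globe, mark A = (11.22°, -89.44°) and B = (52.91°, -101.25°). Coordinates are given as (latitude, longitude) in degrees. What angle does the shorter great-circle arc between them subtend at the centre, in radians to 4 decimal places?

In radians: φ₁ = 0.1958, φ₂ = 0.9235, Δλ = -11.810° = -0.2061 rad.
Haversine: a = sin²(Δφ/2) + cos φ₁ cos φ₂ sin²(Δλ/2) = 0.1266 + (0.9809)(0.6031)(0.0106) = 0.13288.
Central angle c = 2·arcsin(√a) = 0.74626 rad.
So the angular separation is 0.7463 rad.

0.7463 rad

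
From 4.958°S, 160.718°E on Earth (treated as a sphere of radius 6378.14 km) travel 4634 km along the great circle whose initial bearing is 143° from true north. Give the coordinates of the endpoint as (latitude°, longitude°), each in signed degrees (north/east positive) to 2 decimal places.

Angular distance δ = d/R = 4634/6378.14 = 0.72654 rad; initial bearing θ = 2.4958 rad.
sin φ₂ = sin φ₁ cos δ + cos φ₁ sin δ cos θ = (-0.0864)(0.7475) + (0.9963)(0.6643)(-0.7986) = -0.5931, so φ₂ = -36.38°.
Δλ = atan2(sin θ sin δ cos φ₁, cos δ − sin φ₁ sin φ₂) = atan2(0.3983, 0.6962) = 29.773°.
λ₂ = 160.718° + 29.773° = 190.49° → -169.51° after wrapping to (−180°, 180°].

-36.38°, -169.51°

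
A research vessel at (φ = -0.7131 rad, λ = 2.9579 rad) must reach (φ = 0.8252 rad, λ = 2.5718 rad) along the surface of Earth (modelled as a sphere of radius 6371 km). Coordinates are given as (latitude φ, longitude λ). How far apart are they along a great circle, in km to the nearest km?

Let φ₁ = -0.7131 rad, φ₂ = 0.8252 rad, and Δλ = -0.3861 rad.
cos c = sin φ₁ sin φ₂ + cos φ₁ cos φ₂ cos Δλ = (-0.6542)(0.7347) + (0.7563)(0.6784)(0.9264) = -0.00528,
so c = arccos(-0.00528) = 1.57608 rad.
Distance = R·c = 6371 × 1.5761 ≈ 10041 km.

10041 km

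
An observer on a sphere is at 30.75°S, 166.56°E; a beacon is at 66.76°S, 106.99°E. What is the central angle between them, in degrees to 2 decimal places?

In radians: φ₁ = -0.5367, φ₂ = -1.1652, Δλ = -59.570° = -1.0397 rad.
Haversine: a = sin²(Δφ/2) + cos φ₁ cos φ₂ sin²(Δλ/2) = 0.0955 + (0.8594)(0.3946)(0.2468) = 0.17922.
Central angle c = 2·arcsin(√a) = 0.87427 rad.
So the angular separation is 50.09°.

50.09°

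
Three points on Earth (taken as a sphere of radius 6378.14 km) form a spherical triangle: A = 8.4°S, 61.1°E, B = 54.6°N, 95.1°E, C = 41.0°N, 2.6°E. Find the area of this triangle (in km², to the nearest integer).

28552695 km²

Side lengths (central angles): a = 1.0290, b = 1.2721, c = 1.2068 rad; semiperimeter s = 1.7539.
By l'Huilier's theorem, tan(E/4) = √[tan(s/2) tan((s−a)/2) tan((s−b)/2) tan((s−c)/2)], giving spherical excess E = 0.7019 rad.
Area = E·R² = 0.7019 × (6378.14)² ≈ 28552695 km².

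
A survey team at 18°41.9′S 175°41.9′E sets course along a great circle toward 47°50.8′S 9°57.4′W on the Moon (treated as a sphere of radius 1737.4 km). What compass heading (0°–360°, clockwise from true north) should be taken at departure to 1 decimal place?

Δλ = 174.345° = 3.0429 rad.
y = sin Δλ · cos φ₂ = (0.0985)(0.6711) = 0.0661
x = cos φ₁ sin φ₂ − sin φ₁ cos φ₂ cos Δλ = (0.9472)(-0.7414) − (-0.3206)(0.6711)(-0.9951) = -0.9163
θ = atan2(y, x) = 175.87°, so the bearing is 175.9°.

175.9°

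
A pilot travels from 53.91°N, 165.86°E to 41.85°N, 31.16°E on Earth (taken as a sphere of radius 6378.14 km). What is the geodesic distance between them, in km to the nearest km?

Let φ₁ = 0.9409 rad, φ₂ = 0.7304 rad, and Δλ = -2.3510 rad.
cos c = sin φ₁ sin φ₂ + cos φ₁ cos φ₂ cos Δλ = (0.8081)(0.6672) + (0.5891)(0.7449)(-0.7034) = 0.23051,
so c = arccos(0.23051) = 1.33820 rad.
Distance = R·c = 6378.14 × 1.3382 ≈ 8535 km.

8535 km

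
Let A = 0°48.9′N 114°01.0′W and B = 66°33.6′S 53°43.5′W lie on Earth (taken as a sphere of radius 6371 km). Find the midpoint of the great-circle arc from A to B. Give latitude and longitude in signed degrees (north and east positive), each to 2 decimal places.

-35.94°, -97.92°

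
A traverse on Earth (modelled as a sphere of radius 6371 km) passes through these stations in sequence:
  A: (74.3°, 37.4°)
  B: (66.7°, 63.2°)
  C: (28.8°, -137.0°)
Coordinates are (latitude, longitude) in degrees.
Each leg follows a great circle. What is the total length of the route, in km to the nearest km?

Leg A→B: central angle 0.1976 rad, distance 1258.7 km.
Leg B→C: central angle 1.4534 rad, distance 9259.4 km.
Total: 1258.7 + 9259.4 ≈ 10518 km.

10518 km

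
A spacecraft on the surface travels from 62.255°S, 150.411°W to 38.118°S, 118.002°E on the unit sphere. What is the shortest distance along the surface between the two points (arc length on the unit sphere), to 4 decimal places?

With latitudes φ₁ = -62.255°, φ₂ = -38.118° and longitude difference Δλ = -91.587°:
Haversine: a = sin²(Δφ/2) + cos φ₁ cos φ₂ sin²(Δλ/2) = 0.0437 + (0.4655)(0.7867)(0.5138) = 0.23192.
Central angle c = 2·arcsin(√a) = 1.00490 rad.
On the unit sphere the arc length equals the central angle: 1.0049.

1.0049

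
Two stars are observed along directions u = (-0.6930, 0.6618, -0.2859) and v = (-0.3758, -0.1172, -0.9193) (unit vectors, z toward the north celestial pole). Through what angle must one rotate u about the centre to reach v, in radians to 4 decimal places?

u·v = 0.4457; |u| = 1.0000, |v| = 1.0000.
cos θ = (u·v)/(|u||v|) = 0.4457, so θ = 1.1089 rad.

1.1089 rad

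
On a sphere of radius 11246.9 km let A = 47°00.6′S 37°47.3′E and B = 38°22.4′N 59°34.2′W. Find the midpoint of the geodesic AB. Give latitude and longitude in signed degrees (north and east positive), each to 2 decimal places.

-6.50°, -15.42°

The central angle between A and B is δ = 2.1206 rad.
With f = 0.5, the slerp weights are sin((1−f)δ)/sin δ = 1.0233 and sin(fδ)/sin δ = 1.0233.
Weighted sum of the unit vectors: (1.0233)·(0.5389,0.4178,-0.7315) + (1.0233)·(0.3971,-0.6760,0.6208) = (0.9578, -0.2642, -0.1133).
Converting back: φ = atan2(z, √(x²+y²)) = -6.50°, λ = atan2(y, x) = -15.42°.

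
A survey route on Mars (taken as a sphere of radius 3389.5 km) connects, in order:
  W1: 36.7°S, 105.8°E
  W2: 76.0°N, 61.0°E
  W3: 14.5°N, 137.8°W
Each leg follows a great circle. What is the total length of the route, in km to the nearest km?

12129 km

Leg W1→W2: central angle 2.0289 rad, distance 6876.9 km.
Leg W2→W3: central angle 1.5496 rad, distance 5252.3 km.
Total: 6876.9 + 5252.3 ≈ 12129 km.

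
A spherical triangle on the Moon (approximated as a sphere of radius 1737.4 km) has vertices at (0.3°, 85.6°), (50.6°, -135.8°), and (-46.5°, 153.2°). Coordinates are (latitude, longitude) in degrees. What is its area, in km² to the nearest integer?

Side lengths (central angles): a = 2.0023, b = 1.3093, c = 2.0624 rad; semiperimeter s = 2.6870.
By l'Huilier's theorem, tan(E/4) = √[tan(s/2) tan((s−a)/2) tan((s−b)/2) tan((s−c)/2)], giving spherical excess E = 2.2775 rad.
Area = E·R² = 2.2775 × (1737.4)² ≈ 6874627 km².

6874627 km²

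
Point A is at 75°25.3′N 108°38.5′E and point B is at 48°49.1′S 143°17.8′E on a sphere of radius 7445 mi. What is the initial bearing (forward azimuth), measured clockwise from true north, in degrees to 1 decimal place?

Δλ = 34.655° = 0.6048 rad.
y = sin Δλ · cos φ₂ = (0.5686)(0.6584) = 0.3744
x = cos φ₁ sin φ₂ − sin φ₁ cos φ₂ cos Δλ = (0.2517)(-0.7526) − (0.9678)(0.6584)(0.8226) = -0.7136
θ = atan2(y, x) = 152.32°, so the bearing is 152.3°.

152.3°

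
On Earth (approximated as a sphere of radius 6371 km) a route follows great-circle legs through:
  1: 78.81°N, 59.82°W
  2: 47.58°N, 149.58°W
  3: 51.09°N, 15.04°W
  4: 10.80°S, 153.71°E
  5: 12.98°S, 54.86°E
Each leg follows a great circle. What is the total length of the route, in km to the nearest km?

39159 km

Leg 1→2: central angle 0.7601 rad, distance 4842.9 km.
Leg 2→3: central angle 1.2899 rad, distance 8217.7 km.
Leg 3→4: central angle 2.4203 rad, distance 15419.5 km.
Leg 4→5: central angle 1.6762 rad, distance 10678.8 km.
Total: 4842.9 + 8217.7 + 15419.5 + 10678.8 ≈ 39159 km.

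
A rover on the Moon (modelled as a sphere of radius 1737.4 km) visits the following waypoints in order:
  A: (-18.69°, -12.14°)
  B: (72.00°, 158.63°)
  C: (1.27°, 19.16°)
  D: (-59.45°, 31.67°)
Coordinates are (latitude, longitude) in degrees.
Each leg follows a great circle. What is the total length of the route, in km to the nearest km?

8802 km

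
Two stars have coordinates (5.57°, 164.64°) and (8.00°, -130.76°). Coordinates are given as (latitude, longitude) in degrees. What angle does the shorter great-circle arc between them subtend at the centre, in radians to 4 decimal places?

In radians: φ₁ = 0.0972, φ₂ = 0.1396, Δλ = 64.600° = 1.1275 rad.
cos c = sin φ₁ sin φ₂ + cos φ₁ cos φ₂ cos Δλ = (0.0971)(0.1392) + (0.9953)(0.9903)(0.4289) = 0.43626,
so c = arccos(0.43626) = 1.11935 rad.
So the angular separation is 1.1194 rad.

1.1194 rad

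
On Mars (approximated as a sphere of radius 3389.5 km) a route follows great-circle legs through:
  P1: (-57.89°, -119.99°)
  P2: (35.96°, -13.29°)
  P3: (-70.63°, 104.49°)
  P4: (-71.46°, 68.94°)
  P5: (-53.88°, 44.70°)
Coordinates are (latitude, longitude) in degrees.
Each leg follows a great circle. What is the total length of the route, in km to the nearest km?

17337 km

Leg P1→P2: central angle 2.2409 rad, distance 7595.4 km.
Leg P2→P3: central angle 2.3173 rad, distance 7854.6 km.
Leg P3→P4: central angle 0.1991 rad, distance 675.0 km.
Leg P4→P5: central angle 0.3575 rad, distance 1211.8 km.
Total: 7595.4 + 7854.6 + 675.0 + 1211.8 ≈ 17337 km.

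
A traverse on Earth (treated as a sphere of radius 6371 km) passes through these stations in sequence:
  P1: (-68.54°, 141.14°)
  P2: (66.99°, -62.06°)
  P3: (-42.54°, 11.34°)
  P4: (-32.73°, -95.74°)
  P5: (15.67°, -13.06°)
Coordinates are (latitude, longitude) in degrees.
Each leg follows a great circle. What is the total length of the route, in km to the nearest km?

51784 km

Leg P1→P2: central angle 2.9870 rad, distance 19030.0 km.
Leg P2→P3: central angle 2.1413 rad, distance 13642.0 km.
Leg P3→P4: central angle 1.3862 rad, distance 8831.7 km.
Leg P4→P5: central angle 1.6136 rad, distance 10280.5 km.
Total: 19030.0 + 13642.0 + 8831.7 + 10280.5 ≈ 51784 km.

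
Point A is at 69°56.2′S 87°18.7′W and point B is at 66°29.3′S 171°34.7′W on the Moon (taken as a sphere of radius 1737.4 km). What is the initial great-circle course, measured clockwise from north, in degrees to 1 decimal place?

With φ₁ = -1.2206, φ₂ = -1.1604, Δλ = -1.4707 rad, the forward-azimuth formula gives
θ = atan2( sin Δλ cos φ₂ , cos φ₁ sin φ₂ − sin φ₁ cos φ₂ cos Δλ ) = atan2(-0.3969, -0.2771) = -124.92°.
Adding 360° brings this into [0°, 360°): 235.1°.

235.1°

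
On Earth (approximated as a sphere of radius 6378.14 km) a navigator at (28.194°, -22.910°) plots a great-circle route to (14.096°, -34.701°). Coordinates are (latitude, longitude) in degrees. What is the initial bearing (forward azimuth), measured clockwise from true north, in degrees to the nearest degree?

220°

Δλ = -11.791° = -0.2058 rad.
y = sin Δλ · cos φ₂ = (-0.2043)(0.9699) = -0.1982
x = cos φ₁ sin φ₂ − sin φ₁ cos φ₂ cos Δλ = (0.8814)(0.2435) − (0.4725)(0.9699)(0.9789) = -0.2339
θ = atan2(y, x) = -139.73°; adding 360° gives 220°.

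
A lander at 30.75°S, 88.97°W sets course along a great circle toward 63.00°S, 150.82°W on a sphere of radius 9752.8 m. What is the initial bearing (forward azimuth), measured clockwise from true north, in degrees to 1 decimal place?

Δλ = -61.850° = -1.0795 rad.
y = sin Δλ · cos φ₂ = (-0.8817)(0.4540) = -0.4003
x = cos φ₁ sin φ₂ − sin φ₁ cos φ₂ cos Δλ = (0.8594)(-0.8910) − (-0.5113)(0.4540)(0.4718) = -0.6562
θ = atan2(y, x) = -148.62°; adding 360° gives 211.4°.

211.4°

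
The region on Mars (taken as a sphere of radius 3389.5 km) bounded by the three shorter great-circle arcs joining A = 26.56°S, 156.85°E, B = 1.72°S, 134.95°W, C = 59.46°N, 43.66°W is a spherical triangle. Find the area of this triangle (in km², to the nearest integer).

17938413 km²

Side lengths (central angles): a = 1.6081, b = 2.5163, c = 1.2181 rad; semiperimeter s = 2.6713.
By l'Huilier's theorem, tan(E/4) = √[tan(s/2) tan((s−a)/2) tan((s−b)/2) tan((s−c)/2)], giving spherical excess E = 1.5614 rad.
Area = E·R² = 1.5614 × (3389.5)² ≈ 17938413 km².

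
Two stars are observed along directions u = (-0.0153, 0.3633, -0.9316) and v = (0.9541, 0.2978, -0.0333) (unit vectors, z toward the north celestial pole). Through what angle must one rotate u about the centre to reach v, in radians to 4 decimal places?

1.4459 rad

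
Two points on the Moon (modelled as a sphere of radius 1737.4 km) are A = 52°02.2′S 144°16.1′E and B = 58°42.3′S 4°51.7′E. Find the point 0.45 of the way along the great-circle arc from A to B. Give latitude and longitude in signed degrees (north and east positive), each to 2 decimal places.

Central angle δ = 1.1251 rad. Interpolating on the sphere with fraction f = 0.45:
P = [sin((1−f)δ)·A + sin(fδ)·B] / sin δ = 0.6429·A + 0.5374·B in Cartesian coordinates,
giving P = (-0.0429, 0.2546, -0.9661), i.e. latitude -75.04°, longitude 99.55°.

-75.04°, 99.55°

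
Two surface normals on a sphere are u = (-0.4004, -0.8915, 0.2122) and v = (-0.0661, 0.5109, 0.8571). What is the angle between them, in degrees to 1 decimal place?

104.3°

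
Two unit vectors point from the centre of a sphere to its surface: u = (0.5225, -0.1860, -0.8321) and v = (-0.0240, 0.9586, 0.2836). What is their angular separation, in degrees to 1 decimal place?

u·v = -0.4268; |u| = 1.0000, |v| = 1.0000.
cos θ = (u·v)/(|u||v|) = -0.4268, so θ = 115.3°.

115.3°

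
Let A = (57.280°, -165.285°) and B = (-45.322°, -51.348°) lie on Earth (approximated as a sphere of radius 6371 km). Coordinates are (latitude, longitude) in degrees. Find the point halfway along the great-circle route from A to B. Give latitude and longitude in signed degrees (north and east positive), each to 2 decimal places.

The central angle between A and B is δ = 2.4226 rad.
With f = 0.5, the slerp weights are sin((1−f)δ)/sin δ = 1.4212 and sin(fδ)/sin δ = 1.4212.
Weighted sum of the unit vectors: (1.4212)·(-0.5228,-0.1373,0.8413) + (1.4212)·(0.4392,-0.5491,-0.7111) = (-0.1189, -0.9755, 0.1851).
Converting back: φ = atan2(z, √(x²+y²)) = 10.67°, λ = atan2(y, x) = -96.95°.

10.67°, -96.95°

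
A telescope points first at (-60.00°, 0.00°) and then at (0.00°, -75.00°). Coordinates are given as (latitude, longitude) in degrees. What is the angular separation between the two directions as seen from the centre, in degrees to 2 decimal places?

82.56°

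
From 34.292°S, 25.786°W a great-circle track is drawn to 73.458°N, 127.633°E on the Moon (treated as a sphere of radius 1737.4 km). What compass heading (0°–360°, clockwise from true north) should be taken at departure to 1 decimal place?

11.1°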